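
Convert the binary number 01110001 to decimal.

Sum of powers of 2 for each 1-bit:
2^0 + 2^4 + 2^5 + 2^6
= 1 + 16 + 32 + 64
= 113



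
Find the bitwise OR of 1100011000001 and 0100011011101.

OR: 1 when either bit is 1
  1100011000001
| 0100011011101
---------------
  1100011011101
Decimal: 6337 | 2269 = 6365



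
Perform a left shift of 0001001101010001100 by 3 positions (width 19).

Original: 0001001101010001100 (decimal 39564)
Shift left by 3 positions
Append 3 zeros on the right
Result: 1001101010001100000 (decimal 316512)
Equivalent: 39564 << 3 = 39564 × 2^3 = 316512



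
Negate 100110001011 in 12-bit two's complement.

Original (sign bit 1, negative): 100110001011
Step 1 - Invert all bits: 011001110100
Step 2 - Add 1: 011001110101
Verification: 100110001011 + 011001110101 = 1000000000000; discarding the end carry (carry out of the top bit) leaves the 12-bit value 000000000000, as required for x + (-x)



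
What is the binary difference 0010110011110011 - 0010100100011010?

Method 1 - Direct subtraction (column by column from the right: bit − bit − borrow-in; if negative, add 2 and borrow 1 from the next column):
borrow: 0000011000110000
        0010110011110011
-       0010100100011010
------------------------
        0000001111011001

Method 2 - Add two's complement:
Two's complement of 0010100100011010: invert → 1101011011100101, add 1 → 1101011011100110
  0010110011110011
+ 1101011011100110
------------------
 10000001111011001  (end carry out of the top bit = 1)
Discarding the end carry: 0000001111011001
Decimal check:
  0010110011110011 = 8192 + 2048 + 1024 + 128 + 64 + 32 + 16 + 2 + 1 = 11507
  0010100100011010 = 8192 + 2048 + 256 + 16 + 8 + 2 = 10522
  11507 - 10522 = 985, and 0000001111011001 = 512 + 256 + 128 + 64 + 16 + 8 + 1 = 985 ✓



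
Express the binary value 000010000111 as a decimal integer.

Sum of powers of 2 for each 1-bit:
2^0 + 2^1 + 2^2 + 2^7
= 1 + 2 + 4 + 128
= 135



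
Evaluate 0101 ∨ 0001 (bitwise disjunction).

OR: 1 when either bit is 1
  0101
| 0001
------
  0101
Decimal: 5 | 1 = 5



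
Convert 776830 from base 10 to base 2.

Using repeated division by 2:
776830 ÷ 2 = 388415 remainder 0
388415 ÷ 2 = 194207 remainder 1
194207 ÷ 2 = 97103 remainder 1
97103 ÷ 2 = 48551 remainder 1
48551 ÷ 2 = 24275 remainder 1
24275 ÷ 2 = 12137 remainder 1
12137 ÷ 2 = 6068 remainder 1
6068 ÷ 2 = 3034 remainder 0
3034 ÷ 2 = 1517 remainder 0
1517 ÷ 2 = 758 remainder 1
758 ÷ 2 = 379 remainder 0
379 ÷ 2 = 189 remainder 1
189 ÷ 2 = 94 remainder 1
94 ÷ 2 = 47 remainder 0
47 ÷ 2 = 23 remainder 1
23 ÷ 2 = 11 remainder 1
11 ÷ 2 = 5 remainder 1
5 ÷ 2 = 2 remainder 1
2 ÷ 2 = 1 remainder 0
1 ÷ 2 = 0 remainder 1
Reading remainders bottom to top: 10111101101001111110



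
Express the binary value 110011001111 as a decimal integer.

Sum of powers of 2 for each 1-bit:
2^0 + 2^1 + 2^2 + 2^3 + 2^6 + 2^7 + 2^10 + 2^11
= 1 + 2 + 4 + 8 + 64 + 128 + 1024 + 2048
= 3279



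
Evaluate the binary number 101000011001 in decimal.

Sum of powers of 2 for each 1-bit:
2^0 + 2^3 + 2^4 + 2^9 + 2^11
= 1 + 8 + 16 + 512 + 2048
= 2585



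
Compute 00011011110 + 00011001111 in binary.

Add column by column from the right: bit + bit + carry-in; write the sum mod 2, carry 1 when the sum is 2 or 3.
carry:  00110111100
        00011011110
+       00011001111
-------------------
       000110101101
(the carry out of the leftmost column, 0, becomes the leading bit)
Decimal check:
  00011011110 = 128 + 64 + 16 + 8 + 4 + 2 = 222
  00011001111 = 128 + 64 + 8 + 4 + 2 + 1 = 207
  222 + 207 = 429, and 000110101101 = 256 + 128 + 32 + 8 + 4 + 1 = 429 ✓



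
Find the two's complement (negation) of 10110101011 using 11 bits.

Original (sign bit 1, negative): 10110101011
Step 1 - Invert all bits: 01001010100
Step 2 - Add 1: 01001010101
Verification: 10110101011 + 01001010101 = 100000000000; discarding the end carry (carry out of the top bit) leaves the 11-bit value 00000000000, as required for x + (-x)



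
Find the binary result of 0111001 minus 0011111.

Method 1 - Direct subtraction (column by column from the right: bit − bit − borrow-in; if negative, add 2 and borrow 1 from the next column):
borrow: 0111100
        0111001
-       0011111
---------------
        0011010

Method 2 - Add two's complement:
Two's complement of 0011111: invert → 1100000, add 1 → 1100001
  0111001
+ 1100001
---------
 10011010  (end carry out of the top bit = 1)
Discarding the end carry: 0011010
Decimal check:
  0111001 = 32 + 16 + 8 + 1 = 57
  0011111 = 16 + 8 + 4 + 2 + 1 = 31
  57 - 31 = 26, and 0011010 = 16 + 8 + 2 = 26 ✓



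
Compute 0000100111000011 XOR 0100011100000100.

XOR: 1 when bits differ
  0000100111000011
^ 0100011100000100
------------------
  0100111011000111
Decimal: 2499 ^ 18180 = 20167



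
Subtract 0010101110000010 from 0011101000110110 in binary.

Method 1 - Direct subtraction (column by column from the right: bit − bit − borrow-in; if negative, add 2 and borrow 1 from the next column):
borrow: 0001111100000000
        0011101000110110
-       0010101110000010
------------------------
        0000111010110100

Method 2 - Add two's complement:
Two's complement of 0010101110000010: invert → 1101010001111101, add 1 → 1101010001111110
  0011101000110110
+ 1101010001111110
------------------
 10000111010110100  (end carry out of the top bit = 1)
Discarding the end carry: 0000111010110100
Decimal check:
  0011101000110110 = 8192 + 4096 + 2048 + 512 + 32 + 16 + 4 + 2 = 14902
  0010101110000010 = 8192 + 2048 + 512 + 256 + 128 + 2 = 11138
  14902 - 11138 = 3764, and 0000111010110100 = 2048 + 1024 + 512 + 128 + 32 + 16 + 4 = 3764 ✓



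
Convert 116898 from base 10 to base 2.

Using repeated division by 2:
116898 ÷ 2 = 58449 remainder 0
58449 ÷ 2 = 29224 remainder 1
29224 ÷ 2 = 14612 remainder 0
14612 ÷ 2 = 7306 remainder 0
7306 ÷ 2 = 3653 remainder 0
3653 ÷ 2 = 1826 remainder 1
1826 ÷ 2 = 913 remainder 0
913 ÷ 2 = 456 remainder 1
456 ÷ 2 = 228 remainder 0
228 ÷ 2 = 114 remainder 0
114 ÷ 2 = 57 remainder 0
57 ÷ 2 = 28 remainder 1
28 ÷ 2 = 14 remainder 0
14 ÷ 2 = 7 remainder 0
7 ÷ 2 = 3 remainder 1
3 ÷ 2 = 1 remainder 1
1 ÷ 2 = 0 remainder 1
Reading remainders bottom to top: 11100100010100010



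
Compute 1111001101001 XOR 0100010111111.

XOR: 1 when bits differ
  1111001101001
^ 0100010111111
---------------
  1011011010110
Decimal: 7785 ^ 2239 = 5846



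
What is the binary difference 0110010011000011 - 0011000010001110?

Method 1 - Direct subtraction (column by column from the right: bit − bit − borrow-in; if negative, add 2 and borrow 1 from the next column):
borrow: 0110000001111000
        0110010011000011
-       0011000010001110
------------------------
        0011010000110101

Method 2 - Add two's complement:
Two's complement of 0011000010001110: invert → 1100111101110001, add 1 → 1100111101110010
  0110010011000011
+ 1100111101110010
------------------
 10011010000110101  (end carry out of the top bit = 1)
Discarding the end carry: 0011010000110101
Decimal check:
  0110010011000011 = 16384 + 8192 + 1024 + 128 + 64 + 2 + 1 = 25795
  0011000010001110 = 8192 + 4096 + 128 + 8 + 4 + 2 = 12430
  25795 - 12430 = 13365, and 0011010000110101 = 8192 + 4096 + 1024 + 32 + 16 + 4 + 1 = 13365 ✓



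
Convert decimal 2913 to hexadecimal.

Using repeated division by 16 (digits 10–15 are A–F):
2913 ÷ 16 = 182 remainder 1
182 ÷ 16 = 11 remainder 6
11 ÷ 16 = 0 remainder 11 (B)
Reading remainders bottom to top: B61



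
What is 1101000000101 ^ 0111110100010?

XOR: 1 when bits differ
  1101000000101
^ 0111110100010
---------------
  1010110100111
Decimal: 6661 ^ 4002 = 5543



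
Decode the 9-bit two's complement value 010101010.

Binary: 010101010
Sign bit: 0 (non-negative)
Read directly as an unsigned value:
010101010 = 128 + 32 + 8 + 2 = 170
Value: 170



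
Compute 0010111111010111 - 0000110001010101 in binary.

Method 1 - Direct subtraction (column by column from the right: bit − bit − borrow-in; if negative, add 2 and borrow 1 from the next column):
borrow: 0000000000000000
        0010111111010111
-       0000110001010101
------------------------
        0010001110000010

Method 2 - Add two's complement:
Two's complement of 0000110001010101: invert → 1111001110101010, add 1 → 1111001110101011
  0010111111010111
+ 1111001110101011
------------------
 10010001110000010  (end carry out of the top bit = 1)
Discarding the end carry: 0010001110000010
Decimal check:
  0010111111010111 = 8192 + 2048 + 1024 + 512 + 256 + 128 + 64 + 16 + 4 + 2 + 1 = 12247
  0000110001010101 = 2048 + 1024 + 64 + 16 + 4 + 1 = 3157
  12247 - 3157 = 9090, and 0010001110000010 = 8192 + 512 + 256 + 128 + 2 = 9090 ✓



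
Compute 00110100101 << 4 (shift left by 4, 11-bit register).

Original: 00110100101 (decimal 421)
Shift left by 4 positions
Append 4 zeros on the right and drop the 4 high bits that overflow the 11-bit width
Result: 01001010000 (decimal 592)
Equivalent: 421 << 4 = 421 × 2^4 = 6736, truncated to 11 bits = 592



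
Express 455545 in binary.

Using repeated division by 2:
455545 ÷ 2 = 227772 remainder 1
227772 ÷ 2 = 113886 remainder 0
113886 ÷ 2 = 56943 remainder 0
56943 ÷ 2 = 28471 remainder 1
28471 ÷ 2 = 14235 remainder 1
14235 ÷ 2 = 7117 remainder 1
7117 ÷ 2 = 3558 remainder 1
3558 ÷ 2 = 1779 remainder 0
1779 ÷ 2 = 889 remainder 1
889 ÷ 2 = 444 remainder 1
444 ÷ 2 = 222 remainder 0
222 ÷ 2 = 111 remainder 0
111 ÷ 2 = 55 remainder 1
55 ÷ 2 = 27 remainder 1
27 ÷ 2 = 13 remainder 1
13 ÷ 2 = 6 remainder 1
6 ÷ 2 = 3 remainder 0
3 ÷ 2 = 1 remainder 1
1 ÷ 2 = 0 remainder 1
Reading remainders bottom to top: 1101111001101111001



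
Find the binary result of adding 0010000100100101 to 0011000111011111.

Add column by column from the right: bit + bit + carry-in; write the sum mod 2, carry 1 when the sum is 2 or 3.
carry:  0100001111111110
        0010000100100101
+       0011000111011111
------------------------
       00101001100000100
(the carry out of the leftmost column, 0, becomes the leading bit)
Decimal check:
  0010000100100101 = 8192 + 256 + 32 + 4 + 1 = 8485
  0011000111011111 = 8192 + 4096 + 256 + 128 + 64 + 16 + 8 + 4 + 2 + 1 = 12767
  8485 + 12767 = 21252, and 00101001100000100 = 16384 + 4096 + 512 + 256 + 4 = 21252 ✓



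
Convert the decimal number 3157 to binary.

Using repeated division by 2:
3157 ÷ 2 = 1578 remainder 1
1578 ÷ 2 = 789 remainder 0
789 ÷ 2 = 394 remainder 1
394 ÷ 2 = 197 remainder 0
197 ÷ 2 = 98 remainder 1
98 ÷ 2 = 49 remainder 0
49 ÷ 2 = 24 remainder 1
24 ÷ 2 = 12 remainder 0
12 ÷ 2 = 6 remainder 0
6 ÷ 2 = 3 remainder 0
3 ÷ 2 = 1 remainder 1
1 ÷ 2 = 0 remainder 1
Reading remainders bottom to top: 110001010101



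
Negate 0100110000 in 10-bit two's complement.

Original: 0100110000
Step 1 - Invert all bits: 1011001111
Step 2 - Add 1: 1011010000
Verification: 0100110000 + 1011010000 = 10000000000; discarding the end carry (carry out of the top bit) leaves the 10-bit value 0000000000, as required for x + (-x)



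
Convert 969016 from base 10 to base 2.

Using repeated division by 2:
969016 ÷ 2 = 484508 remainder 0
484508 ÷ 2 = 242254 remainder 0
242254 ÷ 2 = 121127 remainder 0
121127 ÷ 2 = 60563 remainder 1
60563 ÷ 2 = 30281 remainder 1
30281 ÷ 2 = 15140 remainder 1
15140 ÷ 2 = 7570 remainder 0
7570 ÷ 2 = 3785 remainder 0
3785 ÷ 2 = 1892 remainder 1
1892 ÷ 2 = 946 remainder 0
946 ÷ 2 = 473 remainder 0
473 ÷ 2 = 236 remainder 1
236 ÷ 2 = 118 remainder 0
118 ÷ 2 = 59 remainder 0
59 ÷ 2 = 29 remainder 1
29 ÷ 2 = 14 remainder 1
14 ÷ 2 = 7 remainder 0
7 ÷ 2 = 3 remainder 1
3 ÷ 2 = 1 remainder 1
1 ÷ 2 = 0 remainder 1
Reading remainders bottom to top: 11101100100100111000



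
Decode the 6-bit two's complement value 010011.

Binary: 010011
Sign bit: 0 (non-negative)
Read directly as an unsigned value:
010011 = 16 + 2 + 1 = 19
Value: 19



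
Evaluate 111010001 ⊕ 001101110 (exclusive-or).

XOR: 1 when bits differ
  111010001
^ 001101110
-----------
  110111111
Decimal: 465 ^ 110 = 447



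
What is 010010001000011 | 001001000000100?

OR: 1 when either bit is 1
  010010001000011
| 001001000000100
-----------------
  011011001000111
Decimal: 9283 | 4612 = 13895



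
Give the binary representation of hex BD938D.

Convert each hex digit to 4 bits:
  B = 1011
  D = 1101
  9 = 1001
  3 = 0011
  8 = 1000
  D = 1101
Concatenate: 101111011001001110001101



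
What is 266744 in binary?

Using repeated division by 2:
266744 ÷ 2 = 133372 remainder 0
133372 ÷ 2 = 66686 remainder 0
66686 ÷ 2 = 33343 remainder 0
33343 ÷ 2 = 16671 remainder 1
16671 ÷ 2 = 8335 remainder 1
8335 ÷ 2 = 4167 remainder 1
4167 ÷ 2 = 2083 remainder 1
2083 ÷ 2 = 1041 remainder 1
1041 ÷ 2 = 520 remainder 1
520 ÷ 2 = 260 remainder 0
260 ÷ 2 = 130 remainder 0
130 ÷ 2 = 65 remainder 0
65 ÷ 2 = 32 remainder 1
32 ÷ 2 = 16 remainder 0
16 ÷ 2 = 8 remainder 0
8 ÷ 2 = 4 remainder 0
4 ÷ 2 = 2 remainder 0
2 ÷ 2 = 1 remainder 0
1 ÷ 2 = 0 remainder 1
Reading remainders bottom to top: 1000001000111111000



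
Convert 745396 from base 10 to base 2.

Using repeated division by 2:
745396 ÷ 2 = 372698 remainder 0
372698 ÷ 2 = 186349 remainder 0
186349 ÷ 2 = 93174 remainder 1
93174 ÷ 2 = 46587 remainder 0
46587 ÷ 2 = 23293 remainder 1
23293 ÷ 2 = 11646 remainder 1
11646 ÷ 2 = 5823 remainder 0
5823 ÷ 2 = 2911 remainder 1
2911 ÷ 2 = 1455 remainder 1
1455 ÷ 2 = 727 remainder 1
727 ÷ 2 = 363 remainder 1
363 ÷ 2 = 181 remainder 1
181 ÷ 2 = 90 remainder 1
90 ÷ 2 = 45 remainder 0
45 ÷ 2 = 22 remainder 1
22 ÷ 2 = 11 remainder 0
11 ÷ 2 = 5 remainder 1
5 ÷ 2 = 2 remainder 1
2 ÷ 2 = 1 remainder 0
1 ÷ 2 = 0 remainder 1
Reading remainders bottom to top: 10110101111110110100



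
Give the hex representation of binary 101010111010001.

Group into 4-bit nibbles from right:
  0101 = 5
  0101 = 5
  1101 = D
  0001 = 1
Result: 55D1



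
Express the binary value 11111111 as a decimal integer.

Sum of powers of 2 for each 1-bit:
2^0 + 2^1 + 2^2 + 2^3 + 2^4 + 2^5 + 2^6 + 2^7
= 1 + 2 + 4 + 8 + 16 + 32 + 64 + 128
= 255



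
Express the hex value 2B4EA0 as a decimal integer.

Expand by place value (powers of 16):
Digit values: B = 11, E = 14, A = 10
2B4EA0 = 2 × 16^5 + 11 × 16^4 + 4 × 16^3 + 14 × 16^2 + 10 × 16^1 + 0 × 16^0
= 2 × 1048576 + 11 × 65536 + 4 × 4096 + 14 × 256 + 10 × 16 + 0 × 1
= 2097152 + 720896 + 16384 + 3584 + 160 + 0
= 2838176



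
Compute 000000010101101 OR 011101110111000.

OR: 1 when either bit is 1
  000000010101101
| 011101110111000
-----------------
  011101110111101
Decimal: 173 | 15288 = 15293



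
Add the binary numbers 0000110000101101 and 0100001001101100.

Add column by column from the right: bit + bit + carry-in; write the sum mod 2, carry 1 when the sum is 2 or 3.
carry:  0000000011011000
        0000110000101101
+       0100001001101100
------------------------
       00100111010011001
(the carry out of the leftmost column, 0, becomes the leading bit)
Decimal check:
  0000110000101101 = 2048 + 1024 + 32 + 8 + 4 + 1 = 3117
  0100001001101100 = 16384 + 512 + 64 + 32 + 8 + 4 = 17004
  3117 + 17004 = 20121, and 00100111010011001 = 16384 + 2048 + 1024 + 512 + 128 + 16 + 8 + 1 = 20121 ✓



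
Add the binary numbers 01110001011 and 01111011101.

Add column by column from the right: bit + bit + carry-in; write the sum mod 2, carry 1 when the sum is 2 or 3.
carry:  11100111110
        01110001011
+       01111011101
-------------------
       011101101000
(the carry out of the leftmost column, 0, becomes the leading bit)
Decimal check:
  01110001011 = 512 + 256 + 128 + 8 + 2 + 1 = 907
  01111011101 = 512 + 256 + 128 + 64 + 16 + 8 + 4 + 1 = 989
  907 + 989 = 1896, and 011101101000 = 1024 + 512 + 256 + 64 + 32 + 8 = 1896 ✓



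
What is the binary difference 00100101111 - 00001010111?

Method 1 - Direct subtraction (column by column from the right: bit − bit − borrow-in; if negative, add 2 and borrow 1 from the next column):
borrow: 00110100000
        00100101111
-       00001010111
-------------------
        00011011000

Method 2 - Add two's complement:
Two's complement of 00001010111: invert → 11110101000, add 1 → 11110101001
  00100101111
+ 11110101001
-------------
 100011011000  (end carry out of the top bit = 1)
Discarding the end carry: 00011011000
Decimal check:
  00100101111 = 256 + 32 + 8 + 4 + 2 + 1 = 303
  00001010111 = 64 + 16 + 4 + 2 + 1 = 87
  303 - 87 = 216, and 00011011000 = 128 + 64 + 16 + 8 = 216 ✓



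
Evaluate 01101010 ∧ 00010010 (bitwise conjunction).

AND: 1 only when both bits are 1
  01101010
& 00010010
----------
  00000010
Decimal: 106 & 18 = 2



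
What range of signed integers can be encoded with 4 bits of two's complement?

For 4-bit two's complement:
Minimum: -2^3 = -8
Maximum: 2^3 - 1 = 7



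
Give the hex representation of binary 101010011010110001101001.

Group into 4-bit nibbles from right:
  1010 = A
  1001 = 9
  1010 = A
  1100 = C
  0110 = 6
  1001 = 9
Result: A9AC69



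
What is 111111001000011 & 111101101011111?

AND: 1 only when both bits are 1
  111111001000011
& 111101101011111
-----------------
  111101001000011
Decimal: 32323 & 31583 = 31299



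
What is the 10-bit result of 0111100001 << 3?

Original: 0111100001 (decimal 481)
Shift left by 3 positions
Append 3 zeros on the right and drop the 3 high bits that overflow the 10-bit width
Result: 1100001000 (decimal 776)
Equivalent: 481 << 3 = 481 × 2^3 = 3848, truncated to 10 bits = 776



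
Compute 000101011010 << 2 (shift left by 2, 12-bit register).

Original: 000101011010 (decimal 346)
Shift left by 2 positions
Append 2 zeros on the right
Result: 010101101000 (decimal 1384)
Equivalent: 346 << 2 = 346 × 2^2 = 1384



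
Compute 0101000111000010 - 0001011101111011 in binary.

Method 1 - Direct subtraction (column by column from the right: bit − bit − borrow-in; if negative, add 2 and borrow 1 from the next column):
borrow: 0111110011111110
        0101000111000010
-       0001011101111011
------------------------
        0011101001000111

Method 2 - Add two's complement:
Two's complement of 0001011101111011: invert → 1110100010000100, add 1 → 1110100010000101
  0101000111000010
+ 1110100010000101
------------------
 10011101001000111  (end carry out of the top bit = 1)
Discarding the end carry: 0011101001000111
Decimal check:
  0101000111000010 = 16384 + 4096 + 256 + 128 + 64 + 2 = 20930
  0001011101111011 = 4096 + 1024 + 512 + 256 + 64 + 32 + 16 + 8 + 2 + 1 = 6011
  20930 - 6011 = 14919, and 0011101001000111 = 8192 + 4096 + 2048 + 512 + 64 + 4 + 2 + 1 = 14919 ✓



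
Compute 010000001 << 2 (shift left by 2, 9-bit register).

Original: 010000001 (decimal 129)
Shift left by 2 positions
Append 2 zeros on the right and drop the 2 high bits that overflow the 9-bit width
Result: 000000100 (decimal 4)
Equivalent: 129 << 2 = 129 × 2^2 = 516, truncated to 9 bits = 4



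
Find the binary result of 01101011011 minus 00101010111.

Method 1 - Direct subtraction (column by column from the right: bit − bit − borrow-in; if negative, add 2 and borrow 1 from the next column):
borrow: 00000001000
        01101011011
-       00101010111
-------------------
        01000000100

Method 2 - Add two's complement:
Two's complement of 00101010111: invert → 11010101000, add 1 → 11010101001
  01101011011
+ 11010101001
-------------
 101000000100  (end carry out of the top bit = 1)
Discarding the end carry: 01000000100
Decimal check:
  01101011011 = 512 + 256 + 64 + 16 + 8 + 2 + 1 = 859
  00101010111 = 256 + 64 + 16 + 4 + 2 + 1 = 343
  859 - 343 = 516, and 01000000100 = 512 + 4 = 516 ✓



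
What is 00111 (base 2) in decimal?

Sum of powers of 2 for each 1-bit:
2^0 + 2^1 + 2^2
= 1 + 2 + 4
= 7



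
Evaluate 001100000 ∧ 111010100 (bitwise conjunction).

AND: 1 only when both bits are 1
  001100000
& 111010100
-----------
  001000000
Decimal: 96 & 468 = 64



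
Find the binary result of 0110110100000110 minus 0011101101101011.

Method 1 - Direct subtraction (column by column from the right: bit − bit − borrow-in; if negative, add 2 and borrow 1 from the next column):
borrow: 0110011111110110
        0110110100000110
-       0011101101101011
------------------------
        0011000110011011

Method 2 - Add two's complement:
Two's complement of 0011101101101011: invert → 1100010010010100, add 1 → 1100010010010101
  0110110100000110
+ 1100010010010101
------------------
 10011000110011011  (end carry out of the top bit = 1)
Discarding the end carry: 0011000110011011
Decimal check:
  0110110100000110 = 16384 + 8192 + 2048 + 1024 + 256 + 4 + 2 = 27910
  0011101101101011 = 8192 + 4096 + 2048 + 512 + 256 + 64 + 32 + 8 + 2 + 1 = 15211
  27910 - 15211 = 12699, and 0011000110011011 = 8192 + 4096 + 256 + 128 + 16 + 8 + 2 + 1 = 12699 ✓



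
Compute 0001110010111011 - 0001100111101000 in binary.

Method 1 - Direct subtraction (column by column from the right: bit − bit − borrow-in; if negative, add 2 and borrow 1 from the next column):
borrow: 0000011110000000
        0001110010111011
-       0001100111101000
------------------------
        0000001011010011

Method 2 - Add two's complement:
Two's complement of 0001100111101000: invert → 1110011000010111, add 1 → 1110011000011000
  0001110010111011
+ 1110011000011000
------------------
 10000001011010011  (end carry out of the top bit = 1)
Discarding the end carry: 0000001011010011
Decimal check:
  0001110010111011 = 4096 + 2048 + 1024 + 128 + 32 + 16 + 8 + 2 + 1 = 7355
  0001100111101000 = 4096 + 2048 + 256 + 128 + 64 + 32 + 8 = 6632
  7355 - 6632 = 723, and 0000001011010011 = 512 + 128 + 64 + 16 + 2 + 1 = 723 ✓



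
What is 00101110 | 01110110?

OR: 1 when either bit is 1
  00101110
| 01110110
----------
  01111110
Decimal: 46 | 118 = 126



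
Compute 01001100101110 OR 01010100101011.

OR: 1 when either bit is 1
  01001100101110
| 01010100101011
----------------
  01011100101111
Decimal: 4910 | 5419 = 5935



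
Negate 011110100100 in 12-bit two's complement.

Original: 011110100100
Step 1 - Invert all bits: 100001011011
Step 2 - Add 1: 100001011100
Verification: 011110100100 + 100001011100 = 1000000000000; discarding the end carry (carry out of the top bit) leaves the 12-bit value 000000000000, as required for x + (-x)



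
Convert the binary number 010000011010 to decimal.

Sum of powers of 2 for each 1-bit:
2^1 + 2^3 + 2^4 + 2^10
= 2 + 8 + 16 + 1024
= 1050



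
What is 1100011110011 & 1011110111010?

AND: 1 only when both bits are 1
  1100011110011
& 1011110111010
---------------
  1000010110010
Decimal: 6387 & 6074 = 4274



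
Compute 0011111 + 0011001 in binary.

Add column by column from the right: bit + bit + carry-in; write the sum mod 2, carry 1 when the sum is 2 or 3.
carry:  0111110
        0011111
+       0011001
---------------
       00111000
(the carry out of the leftmost column, 0, becomes the leading bit)
Decimal check:
  0011111 = 16 + 8 + 4 + 2 + 1 = 31
  0011001 = 16 + 8 + 1 = 25
  31 + 25 = 56, and 00111000 = 32 + 16 + 8 = 56 ✓



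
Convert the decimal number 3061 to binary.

Using repeated division by 2:
3061 ÷ 2 = 1530 remainder 1
1530 ÷ 2 = 765 remainder 0
765 ÷ 2 = 382 remainder 1
382 ÷ 2 = 191 remainder 0
191 ÷ 2 = 95 remainder 1
95 ÷ 2 = 47 remainder 1
47 ÷ 2 = 23 remainder 1
23 ÷ 2 = 11 remainder 1
11 ÷ 2 = 5 remainder 1
5 ÷ 2 = 2 remainder 1
2 ÷ 2 = 1 remainder 0
1 ÷ 2 = 0 remainder 1
Reading remainders bottom to top: 101111110101



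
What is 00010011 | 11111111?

OR: 1 when either bit is 1
  00010011
| 11111111
----------
  11111111
Decimal: 19 | 255 = 255



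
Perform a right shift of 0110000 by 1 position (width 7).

Original: 0110000 (decimal 48)
Shift right by 1 position
Drop the 1 low bit; fill with zero on the left
Result: 0011000 (decimal 24)
Equivalent: 48 >> 1 = 48 ÷ 2^1 = 24



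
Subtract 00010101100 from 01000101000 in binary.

Method 1 - Direct subtraction (column by column from the right: bit − bit − borrow-in; if negative, add 2 and borrow 1 from the next column):
borrow: 01111111000
        01000101000
-       00010101100
-------------------
        00101111100

Method 2 - Add two's complement:
Two's complement of 00010101100: invert → 11101010011, add 1 → 11101010100
  01000101000
+ 11101010100
-------------
 100101111100  (end carry out of the top bit = 1)
Discarding the end carry: 00101111100
Decimal check:
  01000101000 = 512 + 32 + 8 = 552
  00010101100 = 128 + 32 + 8 + 4 = 172
  552 - 172 = 380, and 00101111100 = 256 + 64 + 32 + 16 + 8 + 4 = 380 ✓



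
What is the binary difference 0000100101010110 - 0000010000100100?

Method 1 - Direct subtraction (column by column from the right: bit − bit − borrow-in; if negative, add 2 and borrow 1 from the next column):
borrow: 0000100001000000
        0000100101010110
-       0000010000100100
------------------------
        0000010100110010

Method 2 - Add two's complement:
Two's complement of 0000010000100100: invert → 1111101111011011, add 1 → 1111101111011100
  0000100101010110
+ 1111101111011100
------------------
 10000010100110010  (end carry out of the top bit = 1)
Discarding the end carry: 0000010100110010
Decimal check:
  0000100101010110 = 2048 + 256 + 64 + 16 + 4 + 2 = 2390
  0000010000100100 = 1024 + 32 + 4 = 1060
  2390 - 1060 = 1330, and 0000010100110010 = 1024 + 256 + 32 + 16 + 2 = 1330 ✓



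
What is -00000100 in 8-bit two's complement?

Original: 00000100
Step 1 - Invert all bits: 11111011
Step 2 - Add 1: 11111100
Verification: 00000100 + 11111100 = 100000000; discarding the end carry (carry out of the top bit) leaves the 8-bit value 00000000, as required for x + (-x)



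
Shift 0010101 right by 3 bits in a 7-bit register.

Original: 0010101 (decimal 21)
Shift right by 3 positions
Drop the 3 low bits; fill with zeros on the left
Result: 0000010 (decimal 2)
Equivalent: 21 >> 3 = 21 ÷ 2^3 = 2



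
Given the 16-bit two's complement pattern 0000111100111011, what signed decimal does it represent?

Binary: 0000111100111011
Sign bit: 0 (non-negative)
Read directly as an unsigned value:
0000111100111011 = 2048 + 1024 + 512 + 256 + 32 + 16 + 8 + 2 + 1 = 3899
Value: 3899



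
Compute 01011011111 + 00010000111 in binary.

Add column by column from the right: bit + bit + carry-in; write the sum mod 2, carry 1 when the sum is 2 or 3.
carry:  00100111110
        01011011111
+       00010000111
-------------------
       001101100110
(the carry out of the leftmost column, 0, becomes the leading bit)
Decimal check:
  01011011111 = 512 + 128 + 64 + 16 + 8 + 4 + 2 + 1 = 735
  00010000111 = 128 + 4 + 2 + 1 = 135
  735 + 135 = 870, and 001101100110 = 512 + 256 + 64 + 32 + 4 + 2 = 870 ✓



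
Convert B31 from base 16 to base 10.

Expand by place value (powers of 16):
Digit values: B = 11
B31 = 11 × 16^2 + 3 × 16^1 + 1 × 16^0
= 11 × 256 + 3 × 16 + 1 × 1
= 2816 + 48 + 1
= 2865



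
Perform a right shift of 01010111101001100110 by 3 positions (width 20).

Original: 01010111101001100110 (decimal 359014)
Shift right by 3 positions
Drop the 3 low bits; fill with zeros on the left
Result: 00001010111101001100 (decimal 44876)
Equivalent: 359014 >> 3 = 359014 ÷ 2^3 = 44876



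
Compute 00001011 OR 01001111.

OR: 1 when either bit is 1
  00001011
| 01001111
----------
  01001111
Decimal: 11 | 79 = 79



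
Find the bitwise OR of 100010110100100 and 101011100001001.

OR: 1 when either bit is 1
  100010110100100
| 101011100001001
-----------------
  101011110101101
Decimal: 17828 | 22281 = 22445



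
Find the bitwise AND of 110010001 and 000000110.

AND: 1 only when both bits are 1
  110010001
& 000000110
-----------
  000000000
Decimal: 401 & 6 = 0



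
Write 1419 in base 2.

Using repeated division by 2:
1419 ÷ 2 = 709 remainder 1
709 ÷ 2 = 354 remainder 1
354 ÷ 2 = 177 remainder 0
177 ÷ 2 = 88 remainder 1
88 ÷ 2 = 44 remainder 0
44 ÷ 2 = 22 remainder 0
22 ÷ 2 = 11 remainder 0
11 ÷ 2 = 5 remainder 1
5 ÷ 2 = 2 remainder 1
2 ÷ 2 = 1 remainder 0
1 ÷ 2 = 0 remainder 1
Reading remainders bottom to top: 10110001011



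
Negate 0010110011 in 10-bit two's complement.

Original: 0010110011
Step 1 - Invert all bits: 1101001100
Step 2 - Add 1: 1101001101
Verification: 0010110011 + 1101001101 = 10000000000; discarding the end carry (carry out of the top bit) leaves the 10-bit value 0000000000, as required for x + (-x)



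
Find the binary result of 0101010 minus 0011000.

Method 1 - Direct subtraction (column by column from the right: bit − bit − borrow-in; if negative, add 2 and borrow 1 from the next column):
borrow: 0100000
        0101010
-       0011000
---------------
        0010010

Method 2 - Add two's complement:
Two's complement of 0011000: invert → 1100111, add 1 → 1101000
  0101010
+ 1101000
---------
 10010010  (end carry out of the top bit = 1)
Discarding the end carry: 0010010
Decimal check:
  0101010 = 32 + 8 + 2 = 42
  0011000 = 16 + 8 = 24
  42 - 24 = 18, and 0010010 = 16 + 2 = 18 ✓



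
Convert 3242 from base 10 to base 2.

Using repeated division by 2:
3242 ÷ 2 = 1621 remainder 0
1621 ÷ 2 = 810 remainder 1
810 ÷ 2 = 405 remainder 0
405 ÷ 2 = 202 remainder 1
202 ÷ 2 = 101 remainder 0
101 ÷ 2 = 50 remainder 1
50 ÷ 2 = 25 remainder 0
25 ÷ 2 = 12 remainder 1
12 ÷ 2 = 6 remainder 0
6 ÷ 2 = 3 remainder 0
3 ÷ 2 = 1 remainder 1
1 ÷ 2 = 0 remainder 1
Reading remainders bottom to top: 110010101010



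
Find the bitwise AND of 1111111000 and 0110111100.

AND: 1 only when both bits are 1
  1111111000
& 0110111100
------------
  0110111000
Decimal: 1016 & 444 = 440



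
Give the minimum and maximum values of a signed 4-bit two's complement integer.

For 4-bit two's complement:
Minimum: -2^3 = -8
Maximum: 2^3 - 1 = 7



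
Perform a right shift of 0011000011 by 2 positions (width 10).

Original: 0011000011 (decimal 195)
Shift right by 2 positions
Drop the 2 low bits; fill with zeros on the left
Result: 0000110000 (decimal 48)
Equivalent: 195 >> 2 = 195 ÷ 2^2 = 48



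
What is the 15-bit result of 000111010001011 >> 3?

Original: 000111010001011 (decimal 3723)
Shift right by 3 positions
Drop the 3 low bits; fill with zeros on the left
Result: 000000111010001 (decimal 465)
Equivalent: 3723 >> 3 = 3723 ÷ 2^3 = 465



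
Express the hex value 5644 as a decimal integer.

Expand by place value (powers of 16):
5644 = 5 × 16^3 + 6 × 16^2 + 4 × 16^1 + 4 × 16^0
= 5 × 4096 + 6 × 256 + 4 × 16 + 4 × 1
= 20480 + 1536 + 64 + 4
= 22084



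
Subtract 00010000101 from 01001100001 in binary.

Method 1 - Direct subtraction (column by column from the right: bit − bit − borrow-in; if negative, add 2 and borrow 1 from the next column):
borrow: 01100111000
        01001100001
-       00010000101
-------------------
        00111011100

Method 2 - Add two's complement:
Two's complement of 00010000101: invert → 11101111010, add 1 → 11101111011
  01001100001
+ 11101111011
-------------
 100111011100  (end carry out of the top bit = 1)
Discarding the end carry: 00111011100
Decimal check:
  01001100001 = 512 + 64 + 32 + 1 = 609
  00010000101 = 128 + 4 + 1 = 133
  609 - 133 = 476, and 00111011100 = 256 + 128 + 64 + 16 + 8 + 4 = 476 ✓



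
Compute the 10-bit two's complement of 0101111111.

Original: 0101111111
Step 1 - Invert all bits: 1010000000
Step 2 - Add 1: 1010000001
Verification: 0101111111 + 1010000001 = 10000000000; discarding the end carry (carry out of the top bit) leaves the 10-bit value 0000000000, as required for x + (-x)



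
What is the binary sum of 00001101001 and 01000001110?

Add column by column from the right: bit + bit + carry-in; write the sum mod 2, carry 1 when the sum is 2 or 3.
carry:  00000010000
        00001101001
+       01000001110
-------------------
       001001110111
(the carry out of the leftmost column, 0, becomes the leading bit)
Decimal check:
  00001101001 = 64 + 32 + 8 + 1 = 105
  01000001110 = 512 + 8 + 4 + 2 = 526
  105 + 526 = 631, and 001001110111 = 512 + 64 + 32 + 16 + 4 + 2 + 1 = 631 ✓



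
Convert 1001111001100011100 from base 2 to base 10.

Sum of powers of 2 for each 1-bit:
2^2 + 2^3 + 2^4 + 2^8 + 2^9 + 2^12 + 2^13 + 2^14 + 2^15 + 2^18
= 4 + 8 + 16 + 256 + 512 + 4096 + 8192 + 16384 + 32768 + 262144
= 324380



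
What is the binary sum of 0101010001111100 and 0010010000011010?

Add column by column from the right: bit + bit + carry-in; write the sum mod 2, carry 1 when the sum is 2 or 3.
carry:  0000100011110000
        0101010001111100
+       0010010000011010
------------------------
       00111100010010110
(the carry out of the leftmost column, 0, becomes the leading bit)
Decimal check:
  0101010001111100 = 16384 + 4096 + 1024 + 64 + 32 + 16 + 8 + 4 = 21628
  0010010000011010 = 8192 + 1024 + 16 + 8 + 2 = 9242
  21628 + 9242 = 30870, and 00111100010010110 = 16384 + 8192 + 4096 + 2048 + 128 + 16 + 4 + 2 = 30870 ✓



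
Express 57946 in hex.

Using repeated division by 16 (digits 10–15 are A–F):
57946 ÷ 16 = 3621 remainder 10 (A)
3621 ÷ 16 = 226 remainder 5
226 ÷ 16 = 14 remainder 2
14 ÷ 16 = 0 remainder 14 (E)
Reading remainders bottom to top: E25A



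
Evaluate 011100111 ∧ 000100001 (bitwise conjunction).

AND: 1 only when both bits are 1
  011100111
& 000100001
-----------
  000100001
Decimal: 231 & 33 = 33



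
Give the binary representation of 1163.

Using repeated division by 2:
1163 ÷ 2 = 581 remainder 1
581 ÷ 2 = 290 remainder 1
290 ÷ 2 = 145 remainder 0
145 ÷ 2 = 72 remainder 1
72 ÷ 2 = 36 remainder 0
36 ÷ 2 = 18 remainder 0
18 ÷ 2 = 9 remainder 0
9 ÷ 2 = 4 remainder 1
4 ÷ 2 = 2 remainder 0
2 ÷ 2 = 1 remainder 0
1 ÷ 2 = 0 remainder 1
Reading remainders bottom to top: 10010001011



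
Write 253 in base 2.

Using repeated division by 2:
253 ÷ 2 = 126 remainder 1
126 ÷ 2 = 63 remainder 0
63 ÷ 2 = 31 remainder 1
31 ÷ 2 = 15 remainder 1
15 ÷ 2 = 7 remainder 1
7 ÷ 2 = 3 remainder 1
3 ÷ 2 = 1 remainder 1
1 ÷ 2 = 0 remainder 1
Reading remainders bottom to top: 11111101



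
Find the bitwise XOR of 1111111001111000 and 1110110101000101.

XOR: 1 when bits differ
  1111111001111000
^ 1110110101000101
------------------
  0001001100111101
Decimal: 65144 ^ 60741 = 4925



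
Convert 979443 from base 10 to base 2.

Using repeated division by 2:
979443 ÷ 2 = 489721 remainder 1
489721 ÷ 2 = 244860 remainder 1
244860 ÷ 2 = 122430 remainder 0
122430 ÷ 2 = 61215 remainder 0
61215 ÷ 2 = 30607 remainder 1
30607 ÷ 2 = 15303 remainder 1
15303 ÷ 2 = 7651 remainder 1
7651 ÷ 2 = 3825 remainder 1
3825 ÷ 2 = 1912 remainder 1
1912 ÷ 2 = 956 remainder 0
956 ÷ 2 = 478 remainder 0
478 ÷ 2 = 239 remainder 0
239 ÷ 2 = 119 remainder 1
119 ÷ 2 = 59 remainder 1
59 ÷ 2 = 29 remainder 1
29 ÷ 2 = 14 remainder 1
14 ÷ 2 = 7 remainder 0
7 ÷ 2 = 3 remainder 1
3 ÷ 2 = 1 remainder 1
1 ÷ 2 = 0 remainder 1
Reading remainders bottom to top: 11101111000111110011



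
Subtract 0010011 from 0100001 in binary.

Method 1 - Direct subtraction (column by column from the right: bit − bit − borrow-in; if negative, add 2 and borrow 1 from the next column):
borrow: 0111100
        0100001
-       0010011
---------------
        0001110

Method 2 - Add two's complement:
Two's complement of 0010011: invert → 1101100, add 1 → 1101101
  0100001
+ 1101101
---------
 10001110  (end carry out of the top bit = 1)
Discarding the end carry: 0001110
Decimal check:
  0100001 = 32 + 1 = 33
  0010011 = 16 + 2 + 1 = 19
  33 - 19 = 14, and 0001110 = 8 + 4 + 2 = 14 ✓



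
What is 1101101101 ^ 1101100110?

XOR: 1 when bits differ
  1101101101
^ 1101100110
------------
  0000001011
Decimal: 877 ^ 870 = 11



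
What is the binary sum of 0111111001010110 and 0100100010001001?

Add column by column from the right: bit + bit + carry-in; write the sum mod 2, carry 1 when the sum is 2 or 3.
carry:  1111000000000000
        0111111001010110
+       0100100010001001
------------------------
       01100011011011111
(the carry out of the leftmost column, 0, becomes the leading bit)
Decimal check:
  0111111001010110 = 16384 + 8192 + 4096 + 2048 + 1024 + 512 + 64 + 16 + 4 + 2 = 32342
  0100100010001001 = 16384 + 2048 + 128 + 8 + 1 = 18569
  32342 + 18569 = 50911, and 01100011011011111 = 32768 + 16384 + 1024 + 512 + 128 + 64 + 16 + 8 + 4 + 2 + 1 = 50911 ✓



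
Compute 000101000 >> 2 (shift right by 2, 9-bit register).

Original: 000101000 (decimal 40)
Shift right by 2 positions
Drop the 2 low bits; fill with zeros on the left
Result: 000001010 (decimal 10)
Equivalent: 40 >> 2 = 40 ÷ 2^2 = 10



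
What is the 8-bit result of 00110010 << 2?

Original: 00110010 (decimal 50)
Shift left by 2 positions
Append 2 zeros on the right
Result: 11001000 (decimal 200)
Equivalent: 50 << 2 = 50 × 2^2 = 200



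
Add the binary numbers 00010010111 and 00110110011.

Add column by column from the right: bit + bit + carry-in; write the sum mod 2, carry 1 when the sum is 2 or 3.
carry:  01101101110
        00010010111
+       00110110011
-------------------
       001001001010
(the carry out of the leftmost column, 0, becomes the leading bit)
Decimal check:
  00010010111 = 128 + 16 + 4 + 2 + 1 = 151
  00110110011 = 256 + 128 + 32 + 16 + 2 + 1 = 435
  151 + 435 = 586, and 001001001010 = 512 + 64 + 8 + 2 = 586 ✓



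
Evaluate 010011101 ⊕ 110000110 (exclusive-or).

XOR: 1 when bits differ
  010011101
^ 110000110
-----------
  100011011
Decimal: 157 ^ 390 = 283



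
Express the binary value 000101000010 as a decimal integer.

Sum of powers of 2 for each 1-bit:
2^1 + 2^6 + 2^8
= 2 + 64 + 256
= 322



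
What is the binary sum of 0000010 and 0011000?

Add column by column from the right: bit + bit + carry-in; write the sum mod 2, carry 1 when the sum is 2 or 3.
carry:  0000000
        0000010
+       0011000
---------------
       00011010
(the carry out of the leftmost column, 0, becomes the leading bit)
Decimal check:
  0000010 = 2
  0011000 = 16 + 8 = 24
  2 + 24 = 26, and 00011010 = 16 + 8 + 2 = 26 ✓



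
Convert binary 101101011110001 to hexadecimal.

Group into 4-bit nibbles from right:
  0101 = 5
  1010 = A
  1111 = F
  0001 = 1
Result: 5AF1



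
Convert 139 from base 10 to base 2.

Using repeated division by 2:
139 ÷ 2 = 69 remainder 1
69 ÷ 2 = 34 remainder 1
34 ÷ 2 = 17 remainder 0
17 ÷ 2 = 8 remainder 1
8 ÷ 2 = 4 remainder 0
4 ÷ 2 = 2 remainder 0
2 ÷ 2 = 1 remainder 0
1 ÷ 2 = 0 remainder 1
Reading remainders bottom to top: 10001011



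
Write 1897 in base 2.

Using repeated division by 2:
1897 ÷ 2 = 948 remainder 1
948 ÷ 2 = 474 remainder 0
474 ÷ 2 = 237 remainder 0
237 ÷ 2 = 118 remainder 1
118 ÷ 2 = 59 remainder 0
59 ÷ 2 = 29 remainder 1
29 ÷ 2 = 14 remainder 1
14 ÷ 2 = 7 remainder 0
7 ÷ 2 = 3 remainder 1
3 ÷ 2 = 1 remainder 1
1 ÷ 2 = 0 remainder 1
Reading remainders bottom to top: 11101101001



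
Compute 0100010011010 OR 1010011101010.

OR: 1 when either bit is 1
  0100010011010
| 1010011101010
---------------
  1110011111010
Decimal: 2202 | 5354 = 7418



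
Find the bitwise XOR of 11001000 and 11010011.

XOR: 1 when bits differ
  11001000
^ 11010011
----------
  00011011
Decimal: 200 ^ 211 = 27



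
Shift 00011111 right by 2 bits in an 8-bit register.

Original: 00011111 (decimal 31)
Shift right by 2 positions
Drop the 2 low bits; fill with zeros on the left
Result: 00000111 (decimal 7)
Equivalent: 31 >> 2 = 31 ÷ 2^2 = 7



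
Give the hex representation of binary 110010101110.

Group into 4-bit nibbles from right:
  1100 = C
  1010 = A
  1110 = E
Result: CAE



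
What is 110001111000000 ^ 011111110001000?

XOR: 1 when bits differ
  110001111000000
^ 011111110001000
-----------------
  101110001001000
Decimal: 25536 ^ 16264 = 23624

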